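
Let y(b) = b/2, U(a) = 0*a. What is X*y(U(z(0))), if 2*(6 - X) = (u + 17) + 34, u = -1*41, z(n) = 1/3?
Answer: 0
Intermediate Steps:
z(n) = ⅓
u = -41
U(a) = 0
y(b) = b/2 (y(b) = b*(½) = b/2)
X = 1 (X = 6 - ((-41 + 17) + 34)/2 = 6 - (-24 + 34)/2 = 6 - ½*10 = 6 - 5 = 1)
X*y(U(z(0))) = 1*((½)*0) = 1*0 = 0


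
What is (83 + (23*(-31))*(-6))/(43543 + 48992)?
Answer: 4361/92535 ≈ 0.047128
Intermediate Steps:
(83 + (23*(-31))*(-6))/(43543 + 48992) = (83 - 713*(-6))/92535 = (83 + 4278)*(1/92535) = 4361*(1/92535) = 4361/92535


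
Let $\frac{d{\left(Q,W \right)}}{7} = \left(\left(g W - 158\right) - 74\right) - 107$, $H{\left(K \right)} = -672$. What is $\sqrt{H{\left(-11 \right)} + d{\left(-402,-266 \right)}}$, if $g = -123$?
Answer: $3 \sqrt{25109} \approx 475.37$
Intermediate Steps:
$d{\left(Q,W \right)} = -2373 - 861 W$ ($d{\left(Q,W \right)} = 7 \left(\left(\left(- 123 W - 158\right) - 74\right) - 107\right) = 7 \left(\left(\left(-158 - 123 W\right) - 74\right) - 107\right) = 7 \left(\left(-232 - 123 W\right) - 107\right) = 7 \left(-339 - 123 W\right) = -2373 - 861 W$)
$\sqrt{H{\left(-11 \right)} + d{\left(-402,-266 \right)}} = \sqrt{-672 - -226653} = \sqrt{-672 + \left(-2373 + 229026\right)} = \sqrt{-672 + 226653} = \sqrt{225981} = 3 \sqrt{25109}$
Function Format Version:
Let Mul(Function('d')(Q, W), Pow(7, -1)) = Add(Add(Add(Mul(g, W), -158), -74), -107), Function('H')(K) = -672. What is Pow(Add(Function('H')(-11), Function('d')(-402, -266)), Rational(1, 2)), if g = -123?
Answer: Mul(3, Pow(25109, Rational(1, 2))) ≈ 475.37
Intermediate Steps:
Function('d')(Q, W) = Add(-2373, Mul(-861, W)) (Function('d')(Q, W) = Mul(7, Add(Add(Add(Mul(-123, W), -158), -74), -107)) = Mul(7, Add(Add(Add(-158, Mul(-123, W)), -74), -107)) = Mul(7, Add(Add(-232, Mul(-123, W)), -107)) = Mul(7, Add(-339, Mul(-123, W))) = Add(-2373, Mul(-861, W)))
Pow(Add(Function('H')(-11), Function('d')(-402, -266)), Rational(1, 2)) = Pow(Add(-672, Add(-2373, Mul(-861, -266))), Rational(1, 2)) = Pow(Add(-672, Add(-2373, 229026)), Rational(1, 2)) = Pow(Add(-672, 226653), Rational(1, 2)) = Pow(225981, Rational(1, 2)) = Mul(3, Pow(25109, Rational(1, 2)))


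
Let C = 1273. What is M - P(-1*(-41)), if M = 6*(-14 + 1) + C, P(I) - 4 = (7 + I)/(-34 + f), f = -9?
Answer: 51261/43 ≈ 1192.1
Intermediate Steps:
P(I) = 165/43 - I/43 (P(I) = 4 + (7 + I)/(-34 - 9) = 4 + (7 + I)/(-43) = 4 + (7 + I)*(-1/43) = 4 + (-7/43 - I/43) = 165/43 - I/43)
M = 1195 (M = 6*(-14 + 1) + 1273 = 6*(-13) + 1273 = -78 + 1273 = 1195)
M - P(-1*(-41)) = 1195 - (165/43 - (-1)*(-41)/43) = 1195 - (165/43 - 1/43*41) = 1195 - (165/43 - 41/43) = 1195 - 1*124/43 = 1195 - 124/43 = 51261/43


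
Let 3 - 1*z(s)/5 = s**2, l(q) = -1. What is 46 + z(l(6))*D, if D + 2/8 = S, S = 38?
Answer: 847/2 ≈ 423.50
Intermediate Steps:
D = 151/4 (D = -1/4 + 38 = 151/4 ≈ 37.750)
z(s) = 15 - 5*s**2
46 + z(l(6))*D = 46 + (15 - 5*(-1)**2)*(151/4) = 46 + (15 - 5*1)*(151/4) = 46 + (15 - 5)*(151/4) = 46 + 10*(151/4) = 46 + 755/2 = 847/2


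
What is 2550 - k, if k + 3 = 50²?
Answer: 53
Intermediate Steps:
k = 2497 (k = -3 + 50² = -3 + 2500 = 2497)
2550 - k = 2550 - 1*2497 = 2550 - 2497 = 53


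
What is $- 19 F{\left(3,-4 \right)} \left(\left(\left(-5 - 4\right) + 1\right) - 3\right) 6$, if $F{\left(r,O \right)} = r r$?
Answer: $11286$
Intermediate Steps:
$F{\left(r,O \right)} = r^{2}$
$- 19 F{\left(3,-4 \right)} \left(\left(\left(-5 - 4\right) + 1\right) - 3\right) 6 = - 19 \cdot 3^{2} \left(\left(\left(-5 - 4\right) + 1\right) - 3\right) 6 = \left(-19\right) 9 \left(\left(-9 + 1\right) - 3\right) 6 = - 171 \left(-8 - 3\right) 6 = - 171 \left(\left(-11\right) 6\right) = \left(-171\right) \left(-66\right) = 11286$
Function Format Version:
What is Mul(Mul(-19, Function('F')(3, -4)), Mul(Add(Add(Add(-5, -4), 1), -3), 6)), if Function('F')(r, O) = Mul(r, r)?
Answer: 11286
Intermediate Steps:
Function('F')(r, O) = Pow(r, 2)
Mul(Mul(-19, Function('F')(3, -4)), Mul(Add(Add(Add(-5, -4), 1), -3), 6)) = Mul(Mul(-19, Pow(3, 2)), Mul(Add(Add(Add(-5, -4), 1), -3), 6)) = Mul(Mul(-19, 9), Mul(Add(Add(-9, 1), -3), 6)) = Mul(-171, Mul(Add(-8, -3), 6)) = Mul(-171, Mul(-11, 6)) = Mul(-171, -66) = 11286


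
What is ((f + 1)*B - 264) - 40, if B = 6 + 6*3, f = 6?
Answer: -136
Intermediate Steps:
B = 24 (B = 6 + 18 = 24)
((f + 1)*B - 264) - 40 = ((6 + 1)*24 - 264) - 40 = (7*24 - 264) - 40 = (168 - 264) - 40 = -96 - 40 = -136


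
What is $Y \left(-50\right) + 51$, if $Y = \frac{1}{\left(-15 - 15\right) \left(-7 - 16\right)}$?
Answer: $\frac{3514}{69} \approx 50.928$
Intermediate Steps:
$Y = \frac{1}{690}$ ($Y = \frac{1}{\left(-30\right) \left(-23\right)} = \frac{1}{690} \approx 0.0014493$)
$Y \left(-50\right) + 51 = \frac{1}{690} \left(-50\right) + 51 = - \frac{5}{69} + 51 = \frac{3514}{69}$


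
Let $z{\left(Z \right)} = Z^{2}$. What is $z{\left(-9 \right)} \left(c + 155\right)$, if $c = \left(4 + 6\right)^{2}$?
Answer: $20655$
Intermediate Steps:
$c = 100$ ($c = 10^{2} = 100$)
$z{\left(-9 \right)} \left(c + 155\right) = \left(-9\right)^{2} \left(100 + 155\right) = 81 \cdot 255 = 20655$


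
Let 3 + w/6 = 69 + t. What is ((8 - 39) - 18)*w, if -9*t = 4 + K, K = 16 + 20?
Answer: -54292/3 ≈ -18097.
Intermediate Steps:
K = 36
t = -40/9 (t = -(4 + 36)/9 = -⅑*40 = -40/9 ≈ -4.4444)
w = 1108/3 (w = -18 + 6*(69 - 40/9) = -18 + 6*(581/9) = -18 + 1162/3 = 1108/3 ≈ 369.33)
((8 - 39) - 18)*w = ((8 - 39) - 18)*(1108/3) = (-31 - 18)*(1108/3) = -49*1108/3 = -54292/3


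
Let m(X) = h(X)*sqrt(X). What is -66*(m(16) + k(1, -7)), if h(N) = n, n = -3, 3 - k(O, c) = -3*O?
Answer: 396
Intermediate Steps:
k(O, c) = 3 + 3*O (k(O, c) = 3 - (-3)*O = 3 + 3*O)
h(N) = -3
m(X) = -3*sqrt(X)
-66*(m(16) + k(1, -7)) = -66*(-3*sqrt(16) + (3 + 3*1)) = -66*(-3*4 + (3 + 3)) = -66*(-12 + 6) = -66*(-6) = 396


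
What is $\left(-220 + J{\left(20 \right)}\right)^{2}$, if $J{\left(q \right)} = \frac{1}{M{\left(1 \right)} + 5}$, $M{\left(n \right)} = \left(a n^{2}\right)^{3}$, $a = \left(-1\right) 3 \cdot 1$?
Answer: $\frac{23435281}{484} \approx 48420.0$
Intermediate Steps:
$a = -3$ ($a = \left(-3\right) 1 = -3$)
$M{\left(n \right)} = - 27 n^{6}$ ($M{\left(n \right)} = \left(- 3 n^{2}\right)^{3} = - 27 n^{6}$)
$J{\left(q \right)} = - \frac{1}{22}$ ($J{\left(q \right)} = \frac{1}{- 27 \cdot 1^{6} + 5} = \frac{1}{\left(-27\right) 1 + 5} = \frac{1}{-27 + 5} = \frac{1}{-22} = - \frac{1}{22}$)
$\left(-220 + J{\left(20 \right)}\right)^{2} = \left(-220 - \frac{1}{22}\right)^{2} = \left(- \frac{4841}{22}\right)^{2} = \frac{23435281}{484}$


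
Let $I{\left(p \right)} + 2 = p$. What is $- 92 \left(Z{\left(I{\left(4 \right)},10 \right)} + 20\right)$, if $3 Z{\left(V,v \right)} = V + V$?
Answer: $- \frac{5888}{3} \approx -1962.7$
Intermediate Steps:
$I{\left(p \right)} = -2 + p$
$Z{\left(V,v \right)} = \frac{2 V}{3}$ ($Z{\left(V,v \right)} = \frac{V + V}{3} = \frac{2 V}{3}$)
$- 92 \left(Z{\left(I{\left(4 \right)},10 \right)} + 20\right) = - 92 \left(\frac{2 \left(-2 + 4\right)}{3} + 20\right) = - 92 \left(\frac{2}{3} \cdot 2 + 20\right) = - 92 \left(\frac{4}{3} + 20\right) = \left(-92\right) \frac{64}{3} = - \frac{5888}{3}$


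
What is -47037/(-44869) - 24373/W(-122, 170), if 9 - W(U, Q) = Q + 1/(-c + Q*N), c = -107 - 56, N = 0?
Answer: 179489957359/1177542036 ≈ 152.43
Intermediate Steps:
c = -163
W(U, Q) = 1466/163 - Q (W(U, Q) = 9 - (Q + 1/(-1*(-163) + Q*0)) = 9 - (Q + 1/(163 + 0)) = 9 - (Q + 1/163) = 9 - (1/163 + Q) = 9 + (-1/163 - Q) = 1466/163 - Q)
-47037/(-44869) - 24373/W(-122, 170) = -47037/(-44869) - 24373/(1466/163 - 1*170) = -47037*(-1/44869) - 24373/(1466/163 - 170) = 47037/44869 - 24373/(-26244/163) = 47037/44869 - 24373*(-163/26244) = 47037/44869 + 3972799/26244 = 179489957359/1177542036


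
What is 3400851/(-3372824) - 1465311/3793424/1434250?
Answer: -2312884682296335033/2293823187790316000 ≈ -1.0083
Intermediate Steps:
3400851/(-3372824) - 1465311/3793424/1434250 = 3400851*(-1/3372824) - 1465311*1/3793424*(1/1434250) = -3400851/3372824 - 1465311/3793424*1/1434250 = -3400851/3372824 - 1465311/5440718372000 = -2312884682296335033/2293823187790316000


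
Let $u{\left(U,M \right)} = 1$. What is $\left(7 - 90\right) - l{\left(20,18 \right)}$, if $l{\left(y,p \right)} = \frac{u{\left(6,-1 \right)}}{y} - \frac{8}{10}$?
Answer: $- \frac{329}{4} \approx -82.25$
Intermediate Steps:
$l{\left(y,p \right)} = - \frac{4}{5} + \frac{1}{y}$ ($l{\left(y,p \right)} = 1 \frac{1}{y} - \frac{8}{10} = \frac{1}{y} - \frac{4}{5} = - \frac{4}{5} + \frac{1}{y}$)
$\left(7 - 90\right) - l{\left(20,18 \right)} = \left(7 - 90\right) - \left(- \frac{4}{5} + \frac{1}{20}\right) = -83 - - \frac{3}{4} = -83 + \frac{3}{4} = - \frac{329}{4}$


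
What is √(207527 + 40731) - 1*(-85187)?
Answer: 85187 + √248258 ≈ 85685.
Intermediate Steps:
√(207527 + 40731) - 1*(-85187) = √248258 + 85187 = 85187 + √248258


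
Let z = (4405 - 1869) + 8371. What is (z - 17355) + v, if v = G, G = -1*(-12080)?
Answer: 5632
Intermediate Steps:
z = 10907 (z = 2536 + 8371 = 10907)
G = 12080
v = 12080
(z - 17355) + v = (10907 - 17355) + 12080 = -6448 + 12080 = 5632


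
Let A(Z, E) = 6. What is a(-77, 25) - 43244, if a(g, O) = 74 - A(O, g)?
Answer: -43176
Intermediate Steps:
a(g, O) = 68 (a(g, O) = 74 - 1*6 = 74 - 6 = 68)
a(-77, 25) - 43244 = 68 - 43244 = -43176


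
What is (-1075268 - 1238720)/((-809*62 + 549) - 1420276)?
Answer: 2313988/1469885 ≈ 1.5743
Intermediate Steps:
(-1075268 - 1238720)/((-809*62 + 549) - 1420276) = -2313988/((-50158 + 549) - 1420276) = -2313988/(-49609 - 1420276) = -2313988/(-1469885) = -2313988*(-1/1469885) = 2313988/1469885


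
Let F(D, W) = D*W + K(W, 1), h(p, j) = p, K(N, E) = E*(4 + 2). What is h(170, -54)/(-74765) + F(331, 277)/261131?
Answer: 1362206975/3904691843 ≈ 0.34886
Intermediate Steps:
K(N, E) = 6*E (K(N, E) = E*6 = 6*E)
F(D, W) = 6 + D*W (F(D, W) = D*W + 6*1 = D*W + 6 = 6 + D*W)
h(170, -54)/(-74765) + F(331, 277)/261131 = 170/(-74765) + (6 + 331*277)/261131 = 170*(-1/74765) + (6 + 91687)*(1/261131) = -34/14953 + 91693*(1/261131) = -34/14953 + 91693/261131 = 1362206975/3904691843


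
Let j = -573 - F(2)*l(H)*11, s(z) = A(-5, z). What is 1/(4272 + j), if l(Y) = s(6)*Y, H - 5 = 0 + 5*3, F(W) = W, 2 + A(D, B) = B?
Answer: 1/1939 ≈ 0.00051573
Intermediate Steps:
A(D, B) = -2 + B
s(z) = -2 + z
H = 20 (H = 5 + (0 + 5*3) = 5 + (0 + 15) = 5 + 15 = 20)
l(Y) = 4*Y (l(Y) = (-2 + 6)*Y = 4*Y)
j = -2333 (j = -573 - 2*(4*20)*11 = -573 - 2*80*11 = -573 - 160*11 = -573 - 1*1760 = -573 - 1760 = -2333)
1/(4272 + j) = 1/(4272 - 2333) = 1/1939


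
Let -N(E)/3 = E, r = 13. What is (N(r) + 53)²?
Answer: 196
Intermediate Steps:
N(E) = -3*E
(N(r) + 53)² = (-3*13 + 53)² = (-39 + 53)² = 14² = 196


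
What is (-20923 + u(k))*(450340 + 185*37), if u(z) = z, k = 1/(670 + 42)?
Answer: -6810764952375/712 ≈ -9.5657e+9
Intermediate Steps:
k = 1/712 ≈ 0.0014045
(-20923 + u(k))*(450340 + 185*37) = (-20923 + 1/712)*(450340 + 185*37) = -14897175*(450340 + 6845)/712 = -14897175/712*457185 = -6810764952375/712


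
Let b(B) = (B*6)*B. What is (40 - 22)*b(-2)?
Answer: 432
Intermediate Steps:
b(B) = 6*B² (b(B) = (6*B)*B = 6*B²)
(40 - 22)*b(-2) = (40 - 22)*(6*(-2)²) = 18*(6*4) = 18*24 = 432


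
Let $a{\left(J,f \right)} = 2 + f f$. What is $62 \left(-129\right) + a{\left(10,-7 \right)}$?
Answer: $-7947$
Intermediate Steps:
$a{\left(J,f \right)} = 2 + f^{2}$
$62 \left(-129\right) + a{\left(10,-7 \right)} = 62 \left(-129\right) + \left(2 + \left(-7\right)^{2}\right) = -7998 + \left(2 + 49\right) = -7998 + 51 = -7947$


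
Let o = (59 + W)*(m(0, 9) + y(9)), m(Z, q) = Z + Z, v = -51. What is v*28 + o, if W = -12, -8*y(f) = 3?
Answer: -11565/8 ≈ -1445.6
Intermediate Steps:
y(f) = -3/8 (y(f) = -1/8*3 = -3/8)
m(Z, q) = 2*Z
o = -141/8 (o = (59 - 12)*(2*0 - 3/8) = 47*(0 - 3/8) = 47*(-3/8) = -141/8 ≈ -17.625)
v*28 + o = -51*28 - 141/8 = -1428 - 141/8 = -11565/8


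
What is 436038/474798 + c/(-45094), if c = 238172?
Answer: -7785074307/1784211751 ≈ -4.3633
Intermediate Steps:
436038/474798 + c/(-45094) = 436038/474798 + 238172/(-45094) = 436038*(1/474798) + 238172*(-1/45094) = 72673/79133 - 119086/22547 = -7785074307/1784211751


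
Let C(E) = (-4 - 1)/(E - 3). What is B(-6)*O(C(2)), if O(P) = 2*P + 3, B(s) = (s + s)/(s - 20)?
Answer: 6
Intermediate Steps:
C(E) = -5/(-3 + E)
B(s) = 2*s/(-20 + s) (B(s) = (2*s)/(-20 + s) = 2*s/(-20 + s))
O(P) = 3 + 2*P
B(-6)*O(C(2)) = (2*(-6)/(-20 - 6))*(3 + 2*(-5/(-3 + 2))) = (2*(-6)/(-26))*(3 + 2*(-5/(-1))) = (2*(-6)*(-1/26))*(3 + 2*(-5*(-1))) = 6*(3 + 2*5)/13 = 6*(3 + 10)/13 = (6/13)*13 = 6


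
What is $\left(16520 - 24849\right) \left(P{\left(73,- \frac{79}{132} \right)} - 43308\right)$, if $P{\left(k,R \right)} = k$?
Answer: $360104315$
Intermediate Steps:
$\left(16520 - 24849\right) \left(P{\left(73,- \frac{79}{132} \right)} - 43308\right) = \left(16520 - 24849\right) \left(73 - 43308\right) = \left(-8329\right) \left(-43235\right) = 360104315$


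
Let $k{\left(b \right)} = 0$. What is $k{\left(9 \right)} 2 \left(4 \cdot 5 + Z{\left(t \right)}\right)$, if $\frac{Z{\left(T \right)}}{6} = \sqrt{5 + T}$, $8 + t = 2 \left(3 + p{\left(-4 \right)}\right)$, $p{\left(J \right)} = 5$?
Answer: $0$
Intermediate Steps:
$t = 8$ ($t = -8 + 2 \left(3 + 5\right) = -8 + 2 \cdot 8 = -8 + 16 = 8$)
$Z{\left(T \right)} = 6 \sqrt{5 + T}$
$k{\left(9 \right)} 2 \left(4 \cdot 5 + Z{\left(t \right)}\right) = 0 \cdot 2 \left(4 \cdot 5 + 6 \sqrt{5 + 8}\right) = 0 \cdot 2 \left(20 + 6 \sqrt{13}\right) = 0 \left(40 + 12 \sqrt{13}\right) = 0$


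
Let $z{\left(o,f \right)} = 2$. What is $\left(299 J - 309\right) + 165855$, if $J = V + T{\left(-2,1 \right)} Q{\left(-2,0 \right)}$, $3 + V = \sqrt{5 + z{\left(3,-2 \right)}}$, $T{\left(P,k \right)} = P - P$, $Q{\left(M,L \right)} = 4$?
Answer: $164649 + 299 \sqrt{7} \approx 1.6544 \cdot 10^{5}$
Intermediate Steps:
$T{\left(P,k \right)} = 0$
$V = -3 + \sqrt{7}$ ($V = -3 + \sqrt{5 + 2} = -3 + \sqrt{7} \approx -0.35425$)
$J = -3 + \sqrt{7}$ ($J = \left(-3 + \sqrt{7}\right) + 0 \cdot 4 = \left(-3 + \sqrt{7}\right) + 0 = -3 + \sqrt{7} \approx -0.35425$)
$\left(299 J - 309\right) + 165855 = \left(299 \left(-3 + \sqrt{7}\right) - 309\right) + 165855 = \left(\left(-897 + 299 \sqrt{7}\right) - 309\right) + 165855 = \left(-1206 + 299 \sqrt{7}\right) + 165855 = 164649 + 299 \sqrt{7}$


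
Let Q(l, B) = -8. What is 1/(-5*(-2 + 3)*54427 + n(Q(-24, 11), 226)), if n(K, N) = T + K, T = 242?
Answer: -1/271901 ≈ -3.6778e-6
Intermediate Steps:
n(K, N) = 242 + K
1/(-5*(-2 + 3)*54427 + n(Q(-24, 11), 226)) = 1/(-5*(-2 + 3)*54427 + (242 - 8)) = 1/(-5*1*54427 + 234) = 1/(-5*54427 + 234) = 1/(-272135 + 234) = 1/(-271901) = -1/271901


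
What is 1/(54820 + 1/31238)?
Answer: 31238/1712467161 ≈ 1.8242e-5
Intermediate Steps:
1/(54820 + 1/31238) = 1/(1712467161/31238) = 31238/1712467161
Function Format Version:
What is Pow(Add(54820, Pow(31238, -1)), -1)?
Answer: Rational(31238, 1712467161) ≈ 1.8242e-5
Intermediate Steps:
Pow(Add(54820, Pow(31238, -1)), -1) = Pow(Add(54820, Rational(1, 31238)), -1) = Pow(Rational(1712467161, 31238), -1) = Rational(31238, 1712467161)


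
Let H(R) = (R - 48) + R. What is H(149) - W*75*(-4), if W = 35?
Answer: 10750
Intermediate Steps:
H(R) = -48 + 2*R (H(R) = (-48 + R) + R = -48 + 2*R)
H(149) - W*75*(-4) = (-48 + 2*149) - 35*75*(-4) = (-48 + 298) - 2625*(-4) = 250 - 1*(-10500) = 250 + 10500 = 10750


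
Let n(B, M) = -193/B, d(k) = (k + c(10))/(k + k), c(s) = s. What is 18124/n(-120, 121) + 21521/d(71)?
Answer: 765969806/15633 ≈ 48997.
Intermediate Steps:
d(k) = (10 + k)/(2*k) (d(k) = (k + 10)/(k + k) = (10 + k)/((2*k)) = (10 + k)*(1/(2*k)) = (10 + k)/(2*k))
18124/n(-120, 121) + 21521/d(71) = 18124/((-193/(-120))) + 21521/(((½)*(10 + 71)/71)) = 18124/((-193*(-1/120))) + 21521/(((½)*(1/71)*81)) = 18124/(193/120) + 21521/(81/142) = 18124*(120/193) + 21521*(142/81) = 2174880/193 + 3055982/81 = 765969806/15633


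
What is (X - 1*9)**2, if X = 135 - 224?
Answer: 9604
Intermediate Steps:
X = -89
(X - 1*9)**2 = (-89 - 1*9)**2 = (-89 - 9)**2 = (-98)**2 = 9604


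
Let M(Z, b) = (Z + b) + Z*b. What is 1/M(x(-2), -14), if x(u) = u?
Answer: 1/12 ≈ 0.083333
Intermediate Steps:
M(Z, b) = Z + b + Z*b
1/M(x(-2), -14) = 1/(-2 - 14 - 2*(-14)) = 1/(-2 - 14 + 28) = 1/12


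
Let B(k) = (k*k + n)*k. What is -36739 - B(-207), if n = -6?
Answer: 8831762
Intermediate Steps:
B(k) = k*(-6 + k²) (B(k) = (k*k - 6)*k = (k² - 6)*k = (-6 + k²)*k = k*(-6 + k²))
-36739 - B(-207) = -36739 - (-207)*(-6 + (-207)²) = -36739 - (-207)*(-6 + 42849) = -36739 - (-207)*42843 = -36739 - 1*(-8868501) = -36739 + 8868501 = 8831762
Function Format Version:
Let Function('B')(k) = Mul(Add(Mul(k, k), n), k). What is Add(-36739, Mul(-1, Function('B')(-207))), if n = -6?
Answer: 8831762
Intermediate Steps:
Function('B')(k) = Mul(k, Add(-6, Pow(k, 2))) (Function('B')(k) = Mul(Add(Mul(k, k), -6), k) = Mul(Add(Pow(k, 2), -6), k) = Mul(Add(-6, Pow(k, 2)), k) = Mul(k, Add(-6, Pow(k, 2))))
Add(-36739, Mul(-1, Function('B')(-207))) = Add(-36739, Mul(-1, Mul(-207, Add(-6, Pow(-207, 2))))) = Add(-36739, Mul(-1, Mul(-207, Add(-6, 42849)))) = Add(-36739, Mul(-1, Mul(-207, 42843))) = Add(-36739, Mul(-1, -8868501)) = Add(-36739, 8868501) = 8831762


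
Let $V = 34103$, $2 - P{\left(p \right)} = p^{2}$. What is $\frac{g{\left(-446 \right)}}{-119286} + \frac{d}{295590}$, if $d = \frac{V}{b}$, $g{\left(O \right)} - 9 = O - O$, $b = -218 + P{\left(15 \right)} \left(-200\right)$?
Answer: $- \frac{2111145703}{28979595714420} \approx -7.2849 \cdot 10^{-5}$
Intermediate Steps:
$P{\left(p \right)} = 2 - p^{2}$
$b = 44382$ ($b = -218 + \left(2 - 15^{2}\right) \left(-200\right) = -218 + \left(2 - 225\right) \left(-200\right) = -218 - -44600 = -218 + 44600 = 44382$)
$g{\left(O \right)} = 9$ ($g{\left(O \right)} = 9 + \left(O - O\right) = 9 + 0 = 9$)
$d = \frac{34103}{44382} \approx 0.7684$
$\frac{g{\left(-446 \right)}}{-119286} + \frac{d}{295590} = \frac{9}{-119286} + \frac{34103}{44382 \cdot 295590} = 9 \left(- \frac{1}{119286}\right) + \frac{34103}{44382} \cdot \frac{1}{295590} = - \frac{1}{13254} + \frac{34103}{13118875380} = - \frac{2111145703}{28979595714420}$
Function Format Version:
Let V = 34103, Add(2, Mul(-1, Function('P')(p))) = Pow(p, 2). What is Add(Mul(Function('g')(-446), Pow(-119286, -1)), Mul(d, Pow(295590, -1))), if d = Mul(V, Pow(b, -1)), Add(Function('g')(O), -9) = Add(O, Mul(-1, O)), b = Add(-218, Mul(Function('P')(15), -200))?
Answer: Rational(-2111145703, 28979595714420) ≈ -7.2849e-5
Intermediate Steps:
Function('P')(p) = Add(2, Mul(-1, Pow(p, 2)))
b = 44382 (b = Add(-218, Mul(Add(2, Mul(-1, Pow(15, 2))), -200)) = Add(-218, Mul(Add(2, Mul(-1, 225)), -200)) = Add(-218, Mul(Add(2, -225), -200)) = Add(-218, Mul(-223, -200)) = Add(-218, 44600) = 44382)
Function('g')(O) = 9 (Function('g')(O) = Add(9, Add(O, Mul(-1, O))) = Add(9, 0) = 9)
d = Rational(34103, 44382) (d = Mul(34103, Pow(44382, -1)) = Mul(34103, Rational(1, 44382)) = Rational(34103, 44382) ≈ 0.76840)
Add(Mul(Function('g')(-446), Pow(-119286, -1)), Mul(d, Pow(295590, -1))) = Add(Mul(9, Pow(-119286, -1)), Mul(Rational(34103, 44382), Pow(295590, -1))) = Add(Mul(9, Rational(-1, 119286)), Mul(Rational(34103, 44382), Rational(1, 295590))) = Add(Rational(-1, 13254), Rational(34103, 13118875380)) = Rational(-2111145703, 28979595714420)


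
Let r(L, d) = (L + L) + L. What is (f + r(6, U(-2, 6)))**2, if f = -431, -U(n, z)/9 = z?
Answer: 170569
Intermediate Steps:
U(n, z) = -9*z
r(L, d) = 3*L (r(L, d) = 2*L + L = 3*L)
(f + r(6, U(-2, 6)))**2 = (-431 + 3*6)**2 = (-431 + 18)**2 = (-413)**2 = 170569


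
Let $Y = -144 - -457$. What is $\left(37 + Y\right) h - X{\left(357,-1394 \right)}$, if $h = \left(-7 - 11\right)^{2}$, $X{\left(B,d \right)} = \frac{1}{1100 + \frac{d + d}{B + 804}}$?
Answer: $\frac{144506979639}{1274312} \approx 1.134 \cdot 10^{5}$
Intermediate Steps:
$Y = 313$ ($Y = -144 + 457 = 313$)
$X{\left(B,d \right)} = \frac{1}{1100 + \frac{2 d}{804 + B}}$
$h = 324$ ($h = \left(-18\right)^{2} = 324$)
$\left(37 + Y\right) h - X{\left(357,-1394 \right)} = \left(37 + 313\right) 324 - \frac{804 + 357}{2 \left(442200 - 1394 + 550 \cdot 357\right)} = 350 \cdot 324 - \frac{1}{2} \frac{1}{442200 - 1394 + 196350} \cdot 1161 = 113400 - \frac{1}{2} \cdot \frac{1}{637156} \cdot 1161 = 113400 - \frac{1161}{1274312} = \frac{144506979639}{1274312}$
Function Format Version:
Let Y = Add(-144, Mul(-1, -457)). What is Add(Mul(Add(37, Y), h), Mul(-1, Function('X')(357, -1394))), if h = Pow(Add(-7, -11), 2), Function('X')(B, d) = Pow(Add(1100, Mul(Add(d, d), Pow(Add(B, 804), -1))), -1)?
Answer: Rational(144506979639, 1274312) ≈ 1.1340e+5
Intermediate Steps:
Y = 313 (Y = Add(-144, 457) = 313)
Function('X')(B, d) = Pow(Add(1100, Mul(2, d, Pow(Add(804, B), -1))), -1) (Function('X')(B, d) = Pow(Add(1100, Mul(Mul(2, d), Pow(Add(804, B), -1))), -1) = Pow(Add(1100, Mul(2, d, Pow(Add(804, B), -1))), -1))
h = 324 (h = Pow(-18, 2) = 324)
Add(Mul(Add(37, Y), h), Mul(-1, Function('X')(357, -1394))) = Add(Mul(Add(37, 313), 324), Mul(-1, Mul(Rational(1, 2), Pow(Add(442200, -1394, Mul(550, 357)), -1), Add(804, 357)))) = Add(Mul(350, 324), Mul(-1, Mul(Rational(1, 2), Pow(Add(442200, -1394, 196350), -1), 1161))) = Add(113400, Mul(-1, Mul(Rational(1, 2), Pow(637156, -1), 1161))) = Add(113400, Mul(-1, Mul(Rational(1, 2), Rational(1, 637156), 1161))) = Add(113400, Mul(-1, Rational(1161, 1274312))) = Add(113400, Rational(-1161, 1274312)) = Rational(144506979639, 1274312)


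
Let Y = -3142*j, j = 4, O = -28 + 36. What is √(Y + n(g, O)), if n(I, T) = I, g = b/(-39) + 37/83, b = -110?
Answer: I*√131655403191/3237 ≈ 112.09*I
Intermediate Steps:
O = 8
g = 10573/3237 (g = -110/(-39) + 37/83 = -110*(-1/39) + 37*(1/83) = 110/39 + 37/83 = 10573/3237 ≈ 3.2663)
Y = -12568 (Y = -3142*4 = -12568)
√(Y + n(g, O)) = √(-12568 + 10573/3237) = √(-40672043/3237) = I*√131655403191/3237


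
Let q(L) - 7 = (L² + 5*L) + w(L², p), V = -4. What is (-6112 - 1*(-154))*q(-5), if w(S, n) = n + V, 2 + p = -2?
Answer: 5958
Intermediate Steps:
p = -4 (p = -2 - 2 = -4)
w(S, n) = -4 + n (w(S, n) = n - 4 = -4 + n)
q(L) = -1 + L² + 5*L (q(L) = 7 + ((L² + 5*L) + (-4 - 4)) = 7 + ((L² + 5*L) - 8) = 7 + (-8 + L² + 5*L) = -1 + L² + 5*L)
(-6112 - 1*(-154))*q(-5) = (-6112 - 1*(-154))*(-1 + (-5)² + 5*(-5)) = (-6112 + 154)*(-1 + 25 - 25) = -5958*(-1) = 5958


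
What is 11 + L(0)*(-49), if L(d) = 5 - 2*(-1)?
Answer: -332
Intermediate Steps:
L(d) = 7 (L(d) = 5 + 2 = 7)
11 + L(0)*(-49) = 11 + 7*(-49) = 11 - 343 = -332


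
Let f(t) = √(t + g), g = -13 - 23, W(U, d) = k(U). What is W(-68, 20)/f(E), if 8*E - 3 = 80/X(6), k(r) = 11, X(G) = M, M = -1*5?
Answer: -22*I*√602/301 ≈ -1.7933*I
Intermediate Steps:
M = -5
X(G) = -5
W(U, d) = 11
E = -13/8 (E = 3/8 + (80/(-5))/8 = 3/8 + (80*(-⅕))/8 = 3/8 + (⅛)*(-16) = 3/8 - 2 = -13/8 ≈ -1.6250)
g = -36
f(t) = √(-36 + t) (f(t) = √(t - 36) = √(-36 + t))
W(-68, 20)/f(E) = 11/(√(-36 - 13/8)) = 11/(√(-301/8)) = 11/((I*√602/4)) = 11*(-2*I*√602/301) = -22*I*√602/301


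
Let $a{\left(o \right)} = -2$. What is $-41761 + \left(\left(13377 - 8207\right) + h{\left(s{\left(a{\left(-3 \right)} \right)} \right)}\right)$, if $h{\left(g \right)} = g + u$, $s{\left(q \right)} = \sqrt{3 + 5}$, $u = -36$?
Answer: $-36627 + 2 \sqrt{2} \approx -36624.0$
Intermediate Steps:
$s{\left(q \right)} = 2 \sqrt{2}$ ($s{\left(q \right)} = \sqrt{8} = 2 \sqrt{2}$)
$h{\left(g \right)} = -36 + g$ ($h{\left(g \right)} = g - 36 = -36 + g$)
$-41761 + \left(\left(13377 - 8207\right) + h{\left(s{\left(a{\left(-3 \right)} \right)} \right)}\right) = -41761 + \left(\left(13377 - 8207\right) - \left(36 - 2 \sqrt{2}\right)\right) = -41761 + \left(5170 - \left(36 - 2 \sqrt{2}\right)\right) = -41761 + \left(5134 + 2 \sqrt{2}\right) = -36627 + 2 \sqrt{2}$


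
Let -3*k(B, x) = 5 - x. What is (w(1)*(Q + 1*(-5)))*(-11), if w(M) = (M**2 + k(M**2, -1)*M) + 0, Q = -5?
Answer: -110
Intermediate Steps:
k(B, x) = -5/3 + x/3 (k(B, x) = -(5 - x)/3 = -5/3 + x/3)
w(M) = M**2 - 2*M (w(M) = (M**2 + (-5/3 + (1/3)*(-1))*M) + 0 = (M**2 + (-5/3 - 1/3)*M) + 0 = (M**2 - 2*M) + 0 = M**2 - 2*M)
(w(1)*(Q + 1*(-5)))*(-11) = ((1*(-2 + 1))*(-5 + 1*(-5)))*(-11) = ((1*(-1))*(-5 - 5))*(-11) = -1*(-10)*(-11) = 10*(-11) = -110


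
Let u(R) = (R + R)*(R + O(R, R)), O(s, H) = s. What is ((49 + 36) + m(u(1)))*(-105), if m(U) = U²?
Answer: -10605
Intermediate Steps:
u(R) = 4*R² (u(R) = (R + R)*(R + R) = (2*R)*(2*R) = 4*R²)
((49 + 36) + m(u(1)))*(-105) = ((49 + 36) + (4*1²)²)*(-105) = (85 + (4*1)²)*(-105) = (85 + 4²)*(-105) = (85 + 16)*(-105) = 101*(-105) = -10605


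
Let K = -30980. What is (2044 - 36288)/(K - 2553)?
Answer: 34244/33533 ≈ 1.0212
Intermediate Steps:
(2044 - 36288)/(K - 2553) = (2044 - 36288)/(-30980 - 2553) = -34244/(-33533) = -34244*(-1/33533) = 34244/33533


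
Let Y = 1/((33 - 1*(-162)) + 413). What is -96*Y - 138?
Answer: -2625/19 ≈ -138.16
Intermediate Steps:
Y = 1/608 (Y = 1/((33 + 162) + 413) = 1/(195 + 413) = 1/608 ≈ 0.0016447)
-96*Y - 138 = -96*1/608 - 138 = -3/19 - 138 = -2625/19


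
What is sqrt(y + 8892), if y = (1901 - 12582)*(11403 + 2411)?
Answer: I*sqrt(147538442) ≈ 12147.0*I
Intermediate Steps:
y = -147547334 (y = -10681*13814 = -147547334)
sqrt(y + 8892) = sqrt(-147547334 + 8892) = sqrt(-147538442) = I*sqrt(147538442)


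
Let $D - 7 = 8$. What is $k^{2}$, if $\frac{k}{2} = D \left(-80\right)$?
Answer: $5760000$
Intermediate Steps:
$D = 15$ ($D = 7 + 8 = 15$)
$k = -2400$ ($k = 2 \cdot 15 \left(-80\right) = 2 \left(-1200\right) = -2400$)
$k^{2} = \left(-2400\right)^{2} = 5760000$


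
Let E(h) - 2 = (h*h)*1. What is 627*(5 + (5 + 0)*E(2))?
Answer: 21945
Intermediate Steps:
E(h) = 2 + h**2 (E(h) = 2 + (h*h)*1 = 2 + h**2*1 = 2 + h**2)
627*(5 + (5 + 0)*E(2)) = 627*(5 + (5 + 0)*(2 + 2**2)) = 627*(5 + 5*(2 + 4)) = 627*(5 + 5*6) = 627*(5 + 30) = 627*35 = 21945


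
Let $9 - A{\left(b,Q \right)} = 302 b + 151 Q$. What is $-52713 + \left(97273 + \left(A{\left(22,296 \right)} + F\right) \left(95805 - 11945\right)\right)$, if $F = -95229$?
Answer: $-12290477040$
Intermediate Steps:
$A{\left(b,Q \right)} = 9 - 302 b - 151 Q$ ($A{\left(b,Q \right)} = 9 - \left(302 b + 151 Q\right) = 9 - \left(151 Q + 302 b\right) = 9 - 302 b - 151 Q$)
$-52713 + \left(97273 + \left(A{\left(22,296 \right)} + F\right) \left(95805 - 11945\right)\right) = -52713 + \left(97273 + \left(\left(9 - 6644 - 44696\right) - 95229\right) \left(95805 - 11945\right)\right) = -52713 + \left(97273 + \left(\left(9 - 6644 - 44696\right) - 95229\right) 83860\right) = -52713 + \left(97273 + \left(-51331 - 95229\right) 83860\right) = -52713 + \left(97273 - 12290521600\right) = -52713 - 12290424327 = -12290477040$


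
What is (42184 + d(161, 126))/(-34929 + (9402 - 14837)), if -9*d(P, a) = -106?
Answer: -189881/181638 ≈ -1.0454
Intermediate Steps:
d(P, a) = 106/9 (d(P, a) = -⅑*(-106) = 106/9)
(42184 + d(161, 126))/(-34929 + (9402 - 14837)) = (42184 + 106/9)/(-34929 + (9402 - 14837)) = 379762/(9*(-34929 - 5435)) = (379762/9)/(-40364) = (379762/9)*(-1/40364) = -189881/181638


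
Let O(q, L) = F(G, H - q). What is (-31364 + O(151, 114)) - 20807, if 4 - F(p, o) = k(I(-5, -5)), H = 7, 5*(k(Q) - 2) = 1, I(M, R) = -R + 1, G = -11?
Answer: -260846/5 ≈ -52169.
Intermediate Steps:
I(M, R) = 1 - R
k(Q) = 11/5 (k(Q) = 2 + (⅕)*1 = 2 + ⅕ = 11/5)
F(p, o) = 9/5 (F(p, o) = 4 - 1*11/5 = 4 - 11/5 = 9/5)
O(q, L) = 9/5
(-31364 + O(151, 114)) - 20807 = (-31364 + 9/5) - 20807 = -156811/5 - 20807 = -260846/5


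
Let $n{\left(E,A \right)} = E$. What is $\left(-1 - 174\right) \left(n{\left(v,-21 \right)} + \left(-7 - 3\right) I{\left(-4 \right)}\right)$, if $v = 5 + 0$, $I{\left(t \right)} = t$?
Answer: $-7875$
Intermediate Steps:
$v = 5$
$\left(-1 - 174\right) \left(n{\left(v,-21 \right)} + \left(-7 - 3\right) I{\left(-4 \right)}\right) = \left(-1 - 174\right) \left(5 + \left(-7 - 3\right) \left(-4\right)\right) = - 175 \left(5 - -40\right) = - 175 \left(5 + 40\right) = \left(-175\right) 45 = -7875$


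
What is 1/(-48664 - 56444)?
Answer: -1/105108 ≈ -9.5140e-6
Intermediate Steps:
1/(-48664 - 56444) = 1/(-105108) = -1/105108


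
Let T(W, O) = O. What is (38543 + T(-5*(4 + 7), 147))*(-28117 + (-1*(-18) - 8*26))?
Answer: -1095197830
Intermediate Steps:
(38543 + T(-5*(4 + 7), 147))*(-28117 + (-1*(-18) - 8*26)) = (38543 + 147)*(-28117 + (-1*(-18) - 8*26)) = 38690*(-28117 + (18 - 208)) = 38690*(-28117 - 190) = 38690*(-28307) = -1095197830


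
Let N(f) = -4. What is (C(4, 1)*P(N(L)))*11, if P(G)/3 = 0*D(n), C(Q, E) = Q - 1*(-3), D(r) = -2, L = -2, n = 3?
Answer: 0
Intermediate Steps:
C(Q, E) = 3 + Q (C(Q, E) = Q + 3 = 3 + Q)
P(G) = 0 (P(G) = 3*(0*(-2)) = 3*0 = 0)
(C(4, 1)*P(N(L)))*11 = ((3 + 4)*0)*11 = (7*0)*11 = 0*11 = 0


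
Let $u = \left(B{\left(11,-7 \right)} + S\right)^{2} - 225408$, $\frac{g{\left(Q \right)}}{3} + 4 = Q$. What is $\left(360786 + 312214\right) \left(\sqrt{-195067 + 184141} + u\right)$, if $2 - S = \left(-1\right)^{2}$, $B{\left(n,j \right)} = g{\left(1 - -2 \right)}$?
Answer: $-151696892000 + 2019000 i \sqrt{1214} \approx -1.517 \cdot 10^{11} + 7.0347 \cdot 10^{7} i$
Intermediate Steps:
$g{\left(Q \right)} = -12 + 3 Q$
$B{\left(n,j \right)} = -3$ ($B{\left(n,j \right)} = -12 + 3 \left(1 - -2\right) = -12 + 3 \left(1 + 2\right) = -12 + 3 \cdot 3 = -12 + 9 = -3$)
$S = 1$ ($S = 2 - \left(-1\right)^{2} = 2 - 1 = 1$)
$u = -225404$ ($u = \left(-3 + 1\right)^{2} - 225408 = \left(-2\right)^{2} - 225408 = 4 - 225408 = -225404$)
$\left(360786 + 312214\right) \left(\sqrt{-195067 + 184141} + u\right) = \left(360786 + 312214\right) \left(\sqrt{-195067 + 184141} - 225404\right) = 673000 \left(\sqrt{-10926} - 225404\right) = 673000 \left(3 i \sqrt{1214} - 225404\right) = 673000 \left(-225404 + 3 i \sqrt{1214}\right) = -151696892000 + 2019000 i \sqrt{1214}$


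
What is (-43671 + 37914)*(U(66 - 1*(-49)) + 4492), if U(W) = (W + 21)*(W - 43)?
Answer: -82232988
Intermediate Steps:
U(W) = (-43 + W)*(21 + W) (U(W) = (21 + W)*(-43 + W) = (-43 + W)*(21 + W))
(-43671 + 37914)*(U(66 - 1*(-49)) + 4492) = (-43671 + 37914)*((-903 + (66 - 1*(-49))**2 - 22*(66 - 1*(-49))) + 4492) = -5757*((-903 + (66 + 49)**2 - 22*(66 + 49)) + 4492) = -5757*((-903 + 115**2 - 22*115) + 4492) = -5757*((-903 + 13225 - 2530) + 4492) = -5757*(9792 + 4492) = -5757*14284 = -82232988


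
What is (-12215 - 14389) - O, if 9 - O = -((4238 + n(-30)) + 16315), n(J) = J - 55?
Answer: -47081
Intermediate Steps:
n(J) = -55 + J
O = 20477 (O = 9 - (-1)*((4238 + (-55 - 30)) + 16315) = 9 - (-1)*((4238 - 85) + 16315) = 9 - (-1)*(4153 + 16315) = 9 - (-1)*20468 = 9 - 1*(-20468) = 9 + 20468 = 20477)
(-12215 - 14389) - O = (-12215 - 14389) - 1*20477 = -26604 - 20477 = -47081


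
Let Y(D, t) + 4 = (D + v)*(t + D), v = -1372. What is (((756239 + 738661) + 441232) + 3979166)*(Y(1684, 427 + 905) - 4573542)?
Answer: -21487639411092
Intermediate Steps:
Y(D, t) = -4 + (-1372 + D)*(D + t) (Y(D, t) = -4 + (D - 1372)*(t + D) = -4 + (-1372 + D)*(D + t))
(((756239 + 738661) + 441232) + 3979166)*(Y(1684, 427 + 905) - 4573542) = (((756239 + 738661) + 441232) + 3979166)*((-4 + 1684² - 1372*1684 - 1372*(427 + 905) + 1684*(427 + 905)) - 4573542) = ((1494900 + 441232) + 3979166)*((-4 + 2835856 - 2310448 - 1372*1332 + 1684*1332) - 4573542) = (1936132 + 3979166)*((-4 + 2835856 - 2310448 - 1827504 + 2243088) - 4573542) = 5915298*(940988 - 4573542) = 5915298*(-3632554) = -21487639411092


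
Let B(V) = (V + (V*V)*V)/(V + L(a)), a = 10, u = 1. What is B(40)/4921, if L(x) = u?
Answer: 64040/201761 ≈ 0.31741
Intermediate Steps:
L(x) = 1
B(V) = (V + V**3)/(1 + V) (B(V) = (V + (V*V)*V)/(V + 1) = (V + V**2*V)/(1 + V) = (V + V**3)/(1 + V))
B(40)/4921 = ((40 + 40**3)/(1 + 40))/4921 = ((40 + 64000)/41)*(1/4921) = ((1/41)*64040)*(1/4921) = (64040/41)*(1/4921) = 64040/201761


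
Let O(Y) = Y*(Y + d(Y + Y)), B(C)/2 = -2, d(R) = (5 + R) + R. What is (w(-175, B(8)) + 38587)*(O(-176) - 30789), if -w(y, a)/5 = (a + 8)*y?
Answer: 5185581357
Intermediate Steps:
d(R) = 5 + 2*R
B(C) = -4 (B(C) = 2*(-2) = -4)
w(y, a) = -5*y*(8 + a) (w(y, a) = -5*(a + 8)*y = -5*(8 + a)*y = -5*y*(8 + a))
O(Y) = Y*(5 + 5*Y) (O(Y) = Y*(Y + (5 + 2*(Y + Y))) = Y*(Y + (5 + 2*(2*Y))) = Y*(Y + (5 + 4*Y)) = Y*(5 + 5*Y))
(w(-175, B(8)) + 38587)*(O(-176) - 30789) = (-5*(-175)*(8 - 4) + 38587)*(5*(-176)*(1 - 176) - 30789) = (-5*(-175)*4 + 38587)*(5*(-176)*(-175) - 30789) = (3500 + 38587)*(154000 - 30789) = 42087*123211 = 5185581357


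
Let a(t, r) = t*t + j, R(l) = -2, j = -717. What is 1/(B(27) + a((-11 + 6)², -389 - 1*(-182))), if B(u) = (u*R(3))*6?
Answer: -1/416 ≈ -0.0024038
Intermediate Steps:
a(t, r) = -717 + t² (a(t, r) = t*t - 717 = t² - 717 = -717 + t²)
B(u) = -12*u (B(u) = (u*(-2))*6 = -2*u*6 = -12*u)
1/(B(27) + a((-11 + 6)², -389 - 1*(-182))) = 1/(-12*27 + (-717 + ((-11 + 6)²)²)) = 1/(-324 + (-717 + ((-5)²)²)) = 1/(-324 + (-717 + 25²)) = 1/(-324 + (-717 + 625)) = 1/(-324 - 92) = 1/(-416) = -1/416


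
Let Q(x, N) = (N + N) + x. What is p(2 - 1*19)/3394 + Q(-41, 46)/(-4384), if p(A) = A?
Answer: -123811/7439648 ≈ -0.016642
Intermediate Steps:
Q(x, N) = x + 2*N (Q(x, N) = 2*N + x = x + 2*N)
p(2 - 1*19)/3394 + Q(-41, 46)/(-4384) = (2 - 1*19)/3394 + (-41 + 2*46)/(-4384) = (2 - 19)*(1/3394) + (-41 + 92)*(-1/4384) = -17*1/3394 + 51*(-1/4384) = -17/3394 - 51/4384 = -123811/7439648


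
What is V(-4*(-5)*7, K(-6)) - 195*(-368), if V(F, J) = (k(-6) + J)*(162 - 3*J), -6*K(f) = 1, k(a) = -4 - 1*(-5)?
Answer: 862745/12 ≈ 71895.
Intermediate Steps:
k(a) = 1 (k(a) = -4 + 5 = 1)
K(f) = -⅙ (K(f) = -⅙*1 = -⅙)
V(F, J) = (1 + J)*(162 - 3*J)
V(-4*(-5)*7, K(-6)) - 195*(-368) = (162 - 3*(-⅙)² + 159*(-⅙)) - 195*(-368) = (162 - 3*1/36 - 53/2) + 71760 = (162 - 1/12 - 53/2) + 71760 = 1625/12 + 71760 = 862745/12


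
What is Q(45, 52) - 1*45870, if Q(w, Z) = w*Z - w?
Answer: -43575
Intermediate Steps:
Q(w, Z) = -w + Z*w (Q(w, Z) = Z*w - w = -w + Z*w)
Q(45, 52) - 1*45870 = 45*(-1 + 52) - 1*45870 = 45*51 - 45870 = 2295 - 45870 = -43575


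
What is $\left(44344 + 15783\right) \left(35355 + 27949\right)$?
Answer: $3806279608$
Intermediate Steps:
$\left(44344 + 15783\right) \left(35355 + 27949\right) = 60127 \cdot 63304 = 3806279608$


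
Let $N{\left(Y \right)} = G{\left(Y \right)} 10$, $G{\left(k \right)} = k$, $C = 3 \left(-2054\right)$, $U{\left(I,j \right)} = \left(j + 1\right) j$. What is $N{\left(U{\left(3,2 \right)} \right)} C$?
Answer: $-369720$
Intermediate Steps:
$U{\left(I,j \right)} = j \left(1 + j\right)$ ($U{\left(I,j \right)} = \left(1 + j\right) j = j \left(1 + j\right)$)
$C = -6162$
$N{\left(Y \right)} = 10 Y$ ($N{\left(Y \right)} = Y 10 = 10 Y$)
$N{\left(U{\left(3,2 \right)} \right)} C = 10 \cdot 2 \left(1 + 2\right) \left(-6162\right) = 10 \cdot 2 \cdot 3 \left(-6162\right) = 10 \cdot 6 \left(-6162\right) = 60 \left(-6162\right) = -369720$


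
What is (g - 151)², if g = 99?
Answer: 2704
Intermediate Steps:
(g - 151)² = (99 - 151)² = (-52)² = 2704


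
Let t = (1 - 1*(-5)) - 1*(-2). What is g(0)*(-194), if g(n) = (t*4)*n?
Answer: 0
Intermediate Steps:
t = 8 (t = (1 + 5) + 2 = 6 + 2 = 8)
g(n) = 32*n (g(n) = (8*4)*n = 32*n)
g(0)*(-194) = (32*0)*(-194) = 0*(-194) = 0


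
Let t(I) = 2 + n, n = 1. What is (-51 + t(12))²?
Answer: 2304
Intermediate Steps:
t(I) = 3 (t(I) = 2 + 1 = 3)
(-51 + t(12))² = (-51 + 3)² = (-48)² = 2304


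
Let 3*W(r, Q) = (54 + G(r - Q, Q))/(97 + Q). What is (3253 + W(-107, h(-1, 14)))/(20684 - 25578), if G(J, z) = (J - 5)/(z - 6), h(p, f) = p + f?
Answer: -683153/1027740 ≈ -0.66471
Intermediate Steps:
h(p, f) = f + p
G(J, z) = (-5 + J)/(-6 + z)
W(r, Q) = (54 + (-5 + r - Q)/(-6 + Q))/(3*(97 + Q)) (W(r, Q) = ((54 + (-5 + (r - Q))/(-6 + Q))/(97 + Q))/3 = ((54 + (-5 + r - Q)/(-6 + Q))/(97 + Q))/3 = (54 + (-5 + r - Q)/(-6 + Q))/(3*(97 + Q)))
(3253 + W(-107, h(-1, 14)))/(20684 - 25578) = (3253 + (-329 - 107 + 53*(14 - 1))/(3*(-6 + (14 - 1))*(97 + (14 - 1))))/(20684 - 25578) = (3253 + (-329 - 107 + 53*13)/(3*(-6 + 13)*(97 + 13)))/(-4894) = (3253 + (⅓)*(-329 - 107 + 689)/(7*110))*(-1/4894) = (3253 + (⅓)*(⅐)*(1/110)*253)*(-1/4894) = (3253 + 23/210)*(-1/4894) = (683153/210)*(-1/4894) = -683153/1027740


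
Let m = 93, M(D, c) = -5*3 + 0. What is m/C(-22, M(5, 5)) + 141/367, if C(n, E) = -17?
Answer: -31734/6239 ≈ -5.0864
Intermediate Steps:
M(D, c) = -15 (M(D, c) = -15 + 0 = -15)
m/C(-22, M(5, 5)) + 141/367 = 93/(-17) + 141/367 = 93*(-1/17) + 141*(1/367) = -93/17 + 141/367 = -31734/6239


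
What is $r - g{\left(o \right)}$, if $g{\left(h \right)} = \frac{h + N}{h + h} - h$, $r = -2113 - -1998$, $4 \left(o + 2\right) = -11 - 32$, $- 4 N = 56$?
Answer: $- \frac{26275}{204} \approx -128.8$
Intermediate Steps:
$N = -14$ ($N = \left(- \frac{1}{4}\right) 56 = -14$)
$o = - \frac{51}{4}$ ($o = -2 + \frac{-11 - 32}{4} = -2 + \frac{1}{4} \left(-43\right) = -2 - \frac{43}{4} = - \frac{51}{4} \approx -12.75$)
$r = -115$ ($r = -2113 + 1998 = -115$)
$g{\left(h \right)} = - h + \frac{-14 + h}{2 h}$ ($g{\left(h \right)} = \frac{h - 14}{h + h} - h = \frac{-14 + h}{2 h} - h = - h + \frac{-14 + h}{2 h}$)
$r - g{\left(o \right)} = -115 - \left(\frac{1}{2} - - \frac{51}{4} - \frac{7}{- \frac{51}{4}}\right) = -115 - \left(\frac{1}{2} + \frac{51}{4} - - \frac{28}{51}\right) = -115 - \left(\frac{1}{2} + \frac{51}{4} + \frac{28}{51}\right) = -115 - \frac{2815}{204} = - \frac{26275}{204}$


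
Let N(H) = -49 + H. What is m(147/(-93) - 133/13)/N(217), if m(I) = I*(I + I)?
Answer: 809200/487227 ≈ 1.6608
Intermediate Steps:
m(I) = 2*I² (m(I) = I*(2*I) = 2*I²)
m(147/(-93) - 133/13)/N(217) = (2*(147/(-93) - 133/13)²)/(-49 + 217) = (2*(147*(-1/93) - 133*1/13)²)/168 = (2*(-49/31 - 133/13)²)*(1/168) = (2*(-4760/403)²)*(1/168) = (2*(22657600/162409))*(1/168) = (45315200/162409)*(1/168) = 809200/487227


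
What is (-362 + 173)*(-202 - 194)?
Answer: 74844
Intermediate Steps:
(-362 + 173)*(-202 - 194) = -189*(-396) = 74844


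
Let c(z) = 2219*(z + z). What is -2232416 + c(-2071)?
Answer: -11423514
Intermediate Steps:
c(z) = 4438*z (c(z) = 2219*(2*z) = 4438*z)
-2232416 + c(-2071) = -2232416 + 4438*(-2071) = -2232416 - 9191098 = -11423514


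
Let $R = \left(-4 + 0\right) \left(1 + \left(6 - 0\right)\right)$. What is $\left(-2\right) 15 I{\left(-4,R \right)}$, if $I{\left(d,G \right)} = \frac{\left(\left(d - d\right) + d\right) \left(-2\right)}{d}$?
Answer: $60$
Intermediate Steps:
$R = -28$ ($R = - 4 \left(1 + \left(6 + 0\right)\right) = - 4 \left(1 + 6\right) = \left(-4\right) 7 = -28$)
$I{\left(d,G \right)} = -2$ ($I{\left(d,G \right)} = \frac{\left(0 + d\right) \left(-2\right)}{d} = \frac{d \left(-2\right)}{d} = \frac{\left(-2\right) d}{d} = -2$)
$\left(-2\right) 15 I{\left(-4,R \right)} = \left(-2\right) 15 \left(-2\right) = \left(-30\right) \left(-2\right) = 60$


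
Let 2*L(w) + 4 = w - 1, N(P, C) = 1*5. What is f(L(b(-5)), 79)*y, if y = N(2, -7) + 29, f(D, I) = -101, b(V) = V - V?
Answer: -3434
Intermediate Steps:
N(P, C) = 5
b(V) = 0
L(w) = -5/2 + w/2 (L(w) = -2 + (w - 1)/2 = -2 + (-1 + w)/2 = -2 + (-½ + w/2) = -5/2 + w/2)
y = 34 (y = 5 + 29 = 34)
f(L(b(-5)), 79)*y = -101*34 = -3434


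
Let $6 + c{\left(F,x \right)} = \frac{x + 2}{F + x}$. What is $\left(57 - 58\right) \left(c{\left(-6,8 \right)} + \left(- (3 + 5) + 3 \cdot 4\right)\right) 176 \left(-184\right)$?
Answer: $97152$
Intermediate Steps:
$c{\left(F,x \right)} = -6 + \frac{2 + x}{F + x}$ ($c{\left(F,x \right)} = -6 + \frac{x + 2}{F + x} = -6 + \frac{2 + x}{F + x}$)
$\left(57 - 58\right) \left(c{\left(-6,8 \right)} + \left(- (3 + 5) + 3 \cdot 4\right)\right) 176 \left(-184\right) = \left(57 - 58\right) \left(\frac{2 - -36 - 40}{-6 + 8} + \left(- (3 + 5) + 3 \cdot 4\right)\right) 176 \left(-184\right) = - (\frac{2 + 36 - 40}{2} + \left(\left(-1\right) 8 + 12\right)) 176 \left(-184\right) = - (\frac{1}{2} \left(-2\right) + \left(-8 + 12\right)) 176 \left(-184\right) = - (-1 + 4) 176 \left(-184\right) = \left(-1\right) 3 \cdot 176 \left(-184\right) = \left(-3\right) 176 \left(-184\right) = \left(-528\right) \left(-184\right) = 97152$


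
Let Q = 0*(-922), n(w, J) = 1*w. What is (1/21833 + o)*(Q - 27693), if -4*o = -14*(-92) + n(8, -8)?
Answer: 195897263463/21833 ≈ 8.9725e+6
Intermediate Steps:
n(w, J) = w
o = -324 (o = -(-14*(-92) + 8)/4 = -(1288 + 8)/4 = -1/4*1296 = -324)
Q = 0
(1/21833 + o)*(Q - 27693) = (1/21833 - 324)*(0 - 27693) = (1/21833 - 324)*(-27693) = -7073891/21833*(-27693) = 195897263463/21833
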